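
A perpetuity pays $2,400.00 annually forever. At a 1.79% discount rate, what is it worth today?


Formula: PV = C / r
Substituting: PV = $2,400.00 / 0.0179
PV = $134,078.21

$134,078.21


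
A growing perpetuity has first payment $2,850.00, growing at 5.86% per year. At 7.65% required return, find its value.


Formula: PV = C / (r - g)
Spread: r - g = 0.0765 - 0.0586 = 0.0179
Substituting: PV = $2,850.00 / 0.0179
PV = $159,217.88

$159,217.88


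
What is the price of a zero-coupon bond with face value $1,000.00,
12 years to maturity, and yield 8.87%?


Formula: Price = FV / (1 + r)^n
Substituting: Price = $1,000.00 / (1 + 0.0887)^12
Discount factor: (1.0887)^12 = 2.772673
Price = $1,000.00 / 2.772673 = $360.66

$360.66


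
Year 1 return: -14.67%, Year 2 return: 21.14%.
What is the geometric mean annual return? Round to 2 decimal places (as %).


Formula: Geometric mean = ((1+r1)*(1+r2))^(1/2) - 1
Product: (1 + -0.1467) * (1 + 0.2114) = 0.8533 * 1.2114 = 1.033688
Square root: 1.033688^0.5 = 1.016704
Geometric mean = 1.016704 - 1 = 0.016704
As percentage: 1.67%

1.67%


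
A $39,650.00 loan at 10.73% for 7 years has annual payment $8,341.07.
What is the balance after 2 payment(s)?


Formula: Balance = PV*(1+r)^k - PMT*((1+r)^k - 1)/r
Growth: (1 + 0.1073)^2 = 1.226113
Accumulated factor: ((1+r)^k - 1)/r = 2.1073
Balance = $39,650.00 * 1.226113 - $8,341.07 * 2.1073
Balance = $31,038.26

$31,038.26


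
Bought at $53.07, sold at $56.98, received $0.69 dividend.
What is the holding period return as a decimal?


Formula: HPR = (P1 - P0 + D) / P0
Gain: $56.98 - $53.07 + $0.69 = $4.60
HPR = $4.60 / $53.07 = 0.0867

0.0867


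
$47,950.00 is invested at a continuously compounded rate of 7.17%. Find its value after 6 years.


Formula: FV = P * e^(r*t)
Exponent: r*t = 0.0717 * 6 = 0.4302
e^(0.4302) = 1.537565
FV = $47,950.00 * 1.537565 = $73,726.24

$73,726.24


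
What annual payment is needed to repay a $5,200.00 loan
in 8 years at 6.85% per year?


Formula: PMT = PV * r / (1 - (1+r)^(-n))
Denominator: 1 - (1 + 0.0685)^(-8) = 0.411422
Numerator: $5,200.00 * 0.0685 = 356.2
PMT = 356.2 / 0.411422 = $865.78

$865.78


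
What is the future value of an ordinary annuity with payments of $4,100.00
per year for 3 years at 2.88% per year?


Formula: FV = PMT * ((1+r)^n - 1) / r
Growth factor: (1 + 0.0288)^3 = 1.088912
Numerator: 1.088912 - 1 = 0.088912
FV = $4,100.00 * 0.088912 / 0.0288 = $12,657.64

$12,657.64


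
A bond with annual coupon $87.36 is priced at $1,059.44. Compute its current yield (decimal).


Formula: Current yield = annual coupon / price
Substituting: CY = $87.36 / $1,059.44
CY = 0.082459

0.082459


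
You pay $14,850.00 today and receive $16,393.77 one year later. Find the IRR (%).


Formula: IRR = C1/C0 - 1
Substituting: IRR = $16,393.77 / $14,850.00 - 1
Ratio: 1.103958 - 1 = 0.103958
IRR = 10.3958%

10.3958%


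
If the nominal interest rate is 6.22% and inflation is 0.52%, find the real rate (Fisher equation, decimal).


Formula: (1 + r_real) = (1 + r_nom) / (1 + inflation)
Substituting: (1 + r_real) = 1.0622 / 1.0052
(1 + r_real) = 1.056705
r_real = 1.056705 - 1 = 0.056705

0.056705


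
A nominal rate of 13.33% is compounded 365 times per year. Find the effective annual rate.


Formula: EAR = (1 + r/m)^m - 1
Period rate: r/m = 0.1333 / 365 = 0.000365
Compounding: (1 + 0.000365)^365 = 1.142565
EAR = 1.142565 - 1 = 0.142565

0.142565


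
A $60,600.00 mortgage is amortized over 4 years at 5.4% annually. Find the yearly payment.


Formula: PMT = PV * r / (1 - (1+r)^(-n))
Denominator: 1 - (1 + 0.054)^(-4) = 0.189715
Numerator: $60,600.00 * 0.054 = 3272.4
PMT = 3272.4 / 0.189715 = $17,248.99

$17,248.99


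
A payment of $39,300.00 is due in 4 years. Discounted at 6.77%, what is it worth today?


Formula: PV = FV / (1 + r)^n
Substituting: PV = $39,300.00 / (1 + 0.0677)^4
Discount factor: (1.0677)^4 = 1.299562
PV = $39,300.00 / 1.299562 = $30,240.96

$30,240.96


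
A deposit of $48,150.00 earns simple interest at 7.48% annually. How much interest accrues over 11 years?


Formula: I = P * r * t
Substituting: I = $48,150.00 * 0.0748 * 11
Step: I = $48,150.00 * 0.8228
I = $39,617.82

$39,617.82


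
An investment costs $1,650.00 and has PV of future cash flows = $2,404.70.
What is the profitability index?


Formula: PI = PV(cash flows) / initial investment
Substituting: PI = $2,404.70 / $1,650.00
PI = 1.4574

1.4574


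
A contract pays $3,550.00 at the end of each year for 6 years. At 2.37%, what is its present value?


Formula: PV = PMT * (1 - (1+r)^(-n)) / r
Discount factor: (1 + 0.0237)^(-6) = 0.868888
Bracket: 1 - 0.868888 = 0.131112
PV = $3,550.00 * 0.131112 / 0.0237 = $19,639.14

$19,639.14


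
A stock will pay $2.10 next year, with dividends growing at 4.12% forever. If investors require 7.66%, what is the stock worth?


Formula: P = D1 / (r - g)
Spread: r - g = 0.0766 - 0.0412 = 0.0354
Substituting: P = $2.10 / 0.0354
P = $59.32

$59.32


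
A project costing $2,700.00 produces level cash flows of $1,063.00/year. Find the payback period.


Formula: Payback = investment / annual cash flow
Substituting: Payback = $2,700.00 / $1,063.00
Payback = 2.54 years

2.54 years


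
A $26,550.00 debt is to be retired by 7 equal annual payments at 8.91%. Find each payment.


Formula: PMT = PV * r / (1 - (1+r)^(-n))
Denominator: 1 - (1 + 0.0891)^(-7) = 0.449794
Numerator: $26,550.00 * 0.0891 = 2365.605
PMT = 2365.605 / 0.449794 = $5,259.31

$5,259.31


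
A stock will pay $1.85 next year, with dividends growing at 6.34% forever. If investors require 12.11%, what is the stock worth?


Formula: P = D1 / (r - g)
Spread: r - g = 0.1211 - 0.0634 = 0.0577
Substituting: P = $1.85 / 0.0577
P = $32.06

$32.06


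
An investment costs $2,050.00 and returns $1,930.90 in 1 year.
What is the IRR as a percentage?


Formula: IRR = C1/C0 - 1
Substituting: IRR = $1,930.90 / $2,050.00 - 1
Ratio: 0.941902 - 1 = -0.058098
IRR = -5.8098%

-5.8098%


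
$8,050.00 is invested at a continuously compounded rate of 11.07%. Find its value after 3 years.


Formula: FV = P * e^(r*t)
Exponent: r*t = 0.1107 * 3 = 0.3321
e^(0.3321) = 1.393892
FV = $8,050.00 * 1.393892 = $11,220.83

$11,220.83


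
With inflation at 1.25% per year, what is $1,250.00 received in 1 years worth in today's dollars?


Formula: Real value = nominal / (1 + inflation)^years
Price level: (1 + 0.0125)^1 = 1.0125
Real value = $1,250.00 / 1.0125 = $1,234.57

$1,234.57


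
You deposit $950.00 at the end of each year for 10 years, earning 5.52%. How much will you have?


Formula: FV = PMT * ((1+r)^n - 1) / r
Growth factor: (1 + 0.0552)^10 = 1.711385
Numerator: 1.711385 - 1 = 0.711385
FV = $950.00 * 0.711385 / 0.0552 = $12,243.05

$12,243.05


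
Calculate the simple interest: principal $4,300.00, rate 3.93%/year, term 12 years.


Formula: I = P * r * t
Substituting: I = $4,300.00 * 0.0393 * 12
Step: I = $4,300.00 * 0.4716
I = $2,027.88

$2,027.88


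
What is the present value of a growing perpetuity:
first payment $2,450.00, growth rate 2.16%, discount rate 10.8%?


Formula: PV = C / (r - g)
Spread: r - g = 0.108 - 0.0216 = 0.0864
Substituting: PV = $2,450.00 / 0.0864
PV = $28,356.48

$28,356.48


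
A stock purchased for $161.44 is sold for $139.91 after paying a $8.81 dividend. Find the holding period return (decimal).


Formula: HPR = (P1 - P0 + D) / P0
Gain: $139.91 - $161.44 + $8.81 = -$12.72
HPR = -$12.72 / $161.44 = -0.0788

-0.0788


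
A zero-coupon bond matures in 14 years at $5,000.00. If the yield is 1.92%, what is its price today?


Formula: Price = FV / (1 + r)^n
Substituting: Price = $5,000.00 / (1 + 0.0192)^14
Discount factor: (1.0192)^14 = 1.305064
Price = $5,000.00 / 1.305064 = $3,831.23

$3,831.23


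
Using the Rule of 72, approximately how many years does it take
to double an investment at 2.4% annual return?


Formula: Years ≈ 72 / r
Substituting: Years ≈ 72 / 2.4
Years ≈ 30.0

30.0 years


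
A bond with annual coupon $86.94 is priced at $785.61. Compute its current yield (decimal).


Formula: Current yield = annual coupon / price
Substituting: CY = $86.94 / $785.61
CY = 0.110666

0.110666


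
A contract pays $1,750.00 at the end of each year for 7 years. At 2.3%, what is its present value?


Formula: PV = PMT * (1 - (1+r)^(-n)) / r
Discount factor: (1 + 0.023)^(-7) = 0.852846
Bracket: 1 - 0.852846 = 0.147154
PV = $1,750.00 * 0.147154 / 0.023 = $11,196.51

$11,196.51


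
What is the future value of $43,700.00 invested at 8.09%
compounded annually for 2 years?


Formula: FV = P * (1 + r)^n
Substituting: FV = $43,700.00 * (1 + 0.0809)^2
Growth factor: (1.0809)^2 = 1.168345
FV = $43,700.00 * 1.168345 = $51,056.67

$51,056.67


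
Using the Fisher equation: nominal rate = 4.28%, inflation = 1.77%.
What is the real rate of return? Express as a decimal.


Formula: (1 + r_real) = (1 + r_nom) / (1 + inflation)
Substituting: (1 + r_real) = 1.0428 / 1.0177
(1 + r_real) = 1.024663
r_real = 1.024663 - 1 = 0.024663

0.024663


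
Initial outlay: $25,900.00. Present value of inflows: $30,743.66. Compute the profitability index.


Formula: PI = PV(cash flows) / initial investment
Substituting: PI = $30,743.66 / $25,900.00
PI = 1.187

1.187


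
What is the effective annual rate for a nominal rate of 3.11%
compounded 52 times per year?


Formula: EAR = (1 + r/m)^m - 1
Period rate: r/m = 0.0311 / 52 = 0.000598
Compounding: (1 + 0.000598)^52 = 1.031579
EAR = 1.031579 - 1 = 0.031579

0.031579


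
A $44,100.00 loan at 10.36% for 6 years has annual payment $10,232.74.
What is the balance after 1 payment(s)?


Formula: Balance = PV*(1+r)^k - PMT*((1+r)^k - 1)/r
Growth: (1 + 0.1036)^1 = 1.1036
Accumulated factor: ((1+r)^k - 1)/r = 1.0
Balance = $44,100.00 * 1.1036 - $10,232.74 * 1.0
Balance = $38,436.02

$38,436.02


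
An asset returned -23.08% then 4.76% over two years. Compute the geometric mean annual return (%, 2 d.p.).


Formula: Geometric mean = ((1+r1)*(1+r2))^(1/2) - 1
Product: (1 + -0.2308) * (1 + 0.0476) = 0.7692 * 1.0476 = 0.805814
Square root: 0.805814^0.5 = 0.897671
Geometric mean = 0.897671 - 1 = -0.102329
As percentage: -10.23%

-10.23%


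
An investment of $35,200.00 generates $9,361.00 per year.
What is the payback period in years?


Formula: Payback = investment / annual cash flow
Substituting: Payback = $35,200.00 / $9,361.00
Payback = 3.7603 years

3.7603 years


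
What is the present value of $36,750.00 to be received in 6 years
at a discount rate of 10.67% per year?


Formula: PV = FV / (1 + r)^n
Substituting: PV = $36,750.00 / (1 + 0.1067)^6
Discount factor: (1.1067)^6 = 1.837297
PV = $36,750.00 / 1.837297 = $20,002.21

$20,002.21


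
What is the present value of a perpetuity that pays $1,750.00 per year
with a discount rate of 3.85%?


Formula: PV = C / r
Substituting: PV = $1,750.00 / 0.0385
PV = $45,454.55

$45,454.55


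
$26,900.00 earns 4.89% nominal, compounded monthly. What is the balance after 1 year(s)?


Formula: FV = P * (1 + r/m)^(m*t)
Period rate: r/m = 0.0489 / 12 = 0.004075
Total periods: m*t = 12 * 1 = 12
Growth factor: (1 + 0.004075)^12 = 1.050011
FV = $26,900.00 * 1.050011 = $28,245.30

$28,245.30


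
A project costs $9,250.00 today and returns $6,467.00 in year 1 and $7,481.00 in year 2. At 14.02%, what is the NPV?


Formula: NPV = C0 + C1/(1+r) + C2/(1+r)^2
Discount C1: $6,467.00 / (1 + 0.1402) = $5,671.81
Discount C2: $7,481.00 / (1 + 0.1402)^2 = $5,754.37
NPV = -$9,250.00 + $5,671.81 + $5,754.37 = $2,176.18

$2,176.18


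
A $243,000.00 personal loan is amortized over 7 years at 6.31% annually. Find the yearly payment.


Formula: PMT = PV * r / (1 - (1+r)^(-n))
Denominator: 1 - (1 + 0.0631)^(-7) = 0.3484
Numerator: $243,000.00 * 0.0631 = 15333.3
PMT = 15333.3 / 0.3484 = $44,010.64

$44,010.64


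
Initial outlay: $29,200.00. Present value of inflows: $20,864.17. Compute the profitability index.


Formula: PI = PV(cash flows) / initial investment
Substituting: PI = $20,864.17 / $29,200.00
PI = 0.7145

0.7145


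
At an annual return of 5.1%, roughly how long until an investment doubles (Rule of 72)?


Formula: Years ≈ 72 / r
Substituting: Years ≈ 72 / 5.1
Years ≈ 14.1

14.1 years


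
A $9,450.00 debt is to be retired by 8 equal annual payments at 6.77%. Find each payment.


Formula: PMT = PV * r / (1 - (1+r)^(-n))
Denominator: 1 - (1 + 0.0677)^(-8) = 0.407885
Numerator: $9,450.00 * 0.0677 = 639.765
PMT = 639.765 / 0.407885 = $1,568.49

$1,568.49


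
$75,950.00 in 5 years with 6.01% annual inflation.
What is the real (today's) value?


Formula: Real value = nominal / (1 + inflation)^years
Price level: (1 + 0.0601)^5 = 1.338857
Real value = $75,950.00 / 1.338857 = $56,727.49

$56,727.49


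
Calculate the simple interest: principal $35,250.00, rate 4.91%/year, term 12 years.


Formula: I = P * r * t
Substituting: I = $35,250.00 * 0.0491 * 12
Step: I = $35,250.00 * 0.5892
I = $20,769.30

$20,769.30


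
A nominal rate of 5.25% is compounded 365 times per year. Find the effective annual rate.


Formula: EAR = (1 + r/m)^m - 1
Period rate: r/m = 0.0525 / 365 = 0.000144
Compounding: (1 + 0.000144)^365 = 1.053899
EAR = 1.053899 - 1 = 0.053899

0.053899


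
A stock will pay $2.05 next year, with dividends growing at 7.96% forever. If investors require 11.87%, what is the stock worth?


Formula: P = D1 / (r - g)
Spread: r - g = 0.1187 - 0.0796 = 0.0391
Substituting: P = $2.05 / 0.0391
P = $52.43

$52.43


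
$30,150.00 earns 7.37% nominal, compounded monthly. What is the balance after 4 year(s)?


Formula: FV = P * (1 + r/m)^(m*t)
Period rate: r/m = 0.0737 / 12 = 0.006142
Total periods: m*t = 12 * 4 = 48
Growth factor: (1 + 0.006142)^48 = 1.341648
FV = $30,150.00 * 1.341648 = $40,450.68

$40,450.68


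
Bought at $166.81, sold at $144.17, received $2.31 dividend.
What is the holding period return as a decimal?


Formula: HPR = (P1 - P0 + D) / P0
Gain: $144.17 - $166.81 + $2.31 = -$20.33
HPR = -$20.33 / $166.81 = -0.1219

-0.1219


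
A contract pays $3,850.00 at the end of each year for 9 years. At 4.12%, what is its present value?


Formula: PV = PMT * (1 - (1+r)^(-n)) / r
Discount factor: (1 + 0.0412)^(-9) = 0.695333
Bracket: 1 - 0.695333 = 0.304667
PV = $3,850.00 * 0.304667 / 0.0412 = $28,470.14

$28,470.14


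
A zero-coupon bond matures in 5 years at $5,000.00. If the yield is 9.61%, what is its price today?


Formula: Price = FV / (1 + r)^n
Substituting: Price = $5,000.00 / (1 + 0.0961)^5
Discount factor: (1.0961)^5 = 1.582162
Price = $5,000.00 / 1.582162 = $3,160.23

$3,160.23


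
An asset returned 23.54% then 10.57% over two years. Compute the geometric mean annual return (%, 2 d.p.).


Formula: Geometric mean = ((1+r1)*(1+r2))^(1/2) - 1
Product: (1 + 0.2354) * (1 + 0.1057) = 1.2354 * 1.1057 = 1.365982
Square root: 1.365982^0.5 = 1.168752
Geometric mean = 1.168752 - 1 = 0.168752
As percentage: 16.88%

16.88%


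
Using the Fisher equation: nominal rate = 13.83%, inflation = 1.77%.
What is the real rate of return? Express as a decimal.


Formula: (1 + r_real) = (1 + r_nom) / (1 + inflation)
Substituting: (1 + r_real) = 1.1383 / 1.0177
(1 + r_real) = 1.118503
r_real = 1.118503 - 1 = 0.118503

0.118503


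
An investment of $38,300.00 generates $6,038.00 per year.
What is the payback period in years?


Formula: Payback = investment / annual cash flow
Substituting: Payback = $38,300.00 / $6,038.00
Payback = 6.3432 years

6.3432 years


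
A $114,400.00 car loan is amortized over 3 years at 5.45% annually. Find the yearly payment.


Formula: PMT = PV * r / (1 - (1+r)^(-n))
Denominator: 1 - (1 + 0.0545)^(-3) = 0.147174
Numerator: $114,400.00 * 0.0545 = 6234.8
PMT = 6234.8 / 0.147174 = $42,363.36

$42,363.36


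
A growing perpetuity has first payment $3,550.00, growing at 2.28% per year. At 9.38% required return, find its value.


Formula: PV = C / (r - g)
Spread: r - g = 0.0938 - 0.0228 = 0.071
Substituting: PV = $3,550.00 / 0.071
PV = $50,000.00

$50,000.00


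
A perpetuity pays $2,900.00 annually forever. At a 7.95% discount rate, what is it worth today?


Formula: PV = C / r
Substituting: PV = $2,900.00 / 0.0795
PV = $36,477.99

$36,477.99


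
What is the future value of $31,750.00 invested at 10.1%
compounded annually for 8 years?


Formula: FV = P * (1 + r)^n
Substituting: FV = $31,750.00 * (1 + 0.101)^8
Growth factor: (1.101)^8 = 2.159228
FV = $31,750.00 * 2.159228 = $68,555.50

$68,555.50


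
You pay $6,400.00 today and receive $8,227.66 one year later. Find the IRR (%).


Formula: IRR = C1/C0 - 1
Substituting: IRR = $8,227.66 / $6,400.00 - 1
Ratio: 1.285572 - 1 = 0.285572
IRR = 28.5572%

28.5572%


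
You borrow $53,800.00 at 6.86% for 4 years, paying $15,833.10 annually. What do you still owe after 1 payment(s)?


Formula: Balance = PV*(1+r)^k - PMT*((1+r)^k - 1)/r
Growth: (1 + 0.0686)^1 = 1.0686
Accumulated factor: ((1+r)^k - 1)/r = 1.0
Balance = $53,800.00 * 1.0686 - $15,833.10 * 1.0
Balance = $41,657.58

$41,657.58


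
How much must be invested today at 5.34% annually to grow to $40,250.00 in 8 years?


Formula: PV = FV / (1 + r)^n
Substituting: PV = $40,250.00 / (1 + 0.0534)^8
Discount factor: (1.0534)^8 = 1.516165
PV = $40,250.00 / 1.516165 = $26,547.24

$26,547.24


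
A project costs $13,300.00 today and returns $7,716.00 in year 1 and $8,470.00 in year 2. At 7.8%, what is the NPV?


Formula: NPV = C0 + C1/(1+r) + C2/(1+r)^2
Discount C1: $7,716.00 / (1 + 0.078) = $7,157.70
Discount C2: $8,470.00 / (1 + 0.078)^2 = $7,288.63
NPV = -$13,300.00 + $7,157.70 + $7,288.63 = $1,146.33

$1,146.33


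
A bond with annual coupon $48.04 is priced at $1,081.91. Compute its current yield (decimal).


Formula: Current yield = annual coupon / price
Substituting: CY = $48.04 / $1,081.91
CY = 0.044403

0.044403


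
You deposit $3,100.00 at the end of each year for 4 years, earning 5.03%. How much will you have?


Formula: FV = PMT * ((1+r)^n - 1) / r
Growth factor: (1 + 0.0503)^4 = 1.216896
Numerator: 1.216896 - 1 = 0.216896
FV = $3,100.00 * 0.216896 / 0.0503 = $13,367.35

$13,367.35


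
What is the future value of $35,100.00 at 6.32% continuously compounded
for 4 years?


Formula: FV = P * e^(r*t)
Exponent: r*t = 0.0632 * 4 = 0.2528
e^(0.2528) = 1.287626
FV = $35,100.00 * 1.287626 = $45,195.66

$45,195.66


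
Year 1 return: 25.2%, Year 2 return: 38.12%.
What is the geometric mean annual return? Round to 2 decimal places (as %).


Formula: Geometric mean = ((1+r1)*(1+r2))^(1/2) - 1
Product: (1 + 0.252) * (1 + 0.3812) = 1.252 * 1.3812 = 1.729262
Square root: 1.729262^0.5 = 1.315014
Geometric mean = 1.315014 - 1 = 0.315014
As percentage: 31.50%

31.50%


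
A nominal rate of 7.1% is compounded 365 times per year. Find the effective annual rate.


Formula: EAR = (1 + r/m)^m - 1
Period rate: r/m = 0.071 / 365 = 0.000195
Compounding: (1 + 0.000195)^365 = 1.073574
EAR = 1.073574 - 1 = 0.073574

0.073574


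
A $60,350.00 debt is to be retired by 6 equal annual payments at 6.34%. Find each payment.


Formula: PMT = PV * r / (1 - (1+r)^(-n))
Denominator: 1 - (1 + 0.0634)^(-6) = 0.308456
Numerator: $60,350.00 * 0.0634 = 3826.19
PMT = 3826.19 / 0.308456 = $12,404.35

$12,404.35


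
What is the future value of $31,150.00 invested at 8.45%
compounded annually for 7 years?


Formula: FV = P * (1 + r)^n
Substituting: FV = $31,150.00 * (1 + 0.0845)^7
Growth factor: (1.0845)^7 = 1.76444
FV = $31,150.00 * 1.76444 = $54,962.31

$54,962.31


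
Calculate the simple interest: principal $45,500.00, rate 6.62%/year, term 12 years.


Formula: I = P * r * t
Substituting: I = $45,500.00 * 0.0662 * 12
Step: I = $45,500.00 * 0.7944
I = $36,145.20

$36,145.20


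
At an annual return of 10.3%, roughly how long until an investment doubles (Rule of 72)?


Formula: Years ≈ 72 / r
Substituting: Years ≈ 72 / 10.3
Years ≈ 7.0

7.0 years


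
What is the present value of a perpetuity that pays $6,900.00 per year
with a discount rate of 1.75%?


Formula: PV = C / r
Substituting: PV = $6,900.00 / 0.0175
PV = $394,285.71

$394,285.71


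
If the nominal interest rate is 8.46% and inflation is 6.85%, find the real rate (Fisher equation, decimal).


Formula: (1 + r_real) = (1 + r_nom) / (1 + inflation)
Substituting: (1 + r_real) = 1.0846 / 1.0685
(1 + r_real) = 1.015068
r_real = 1.015068 - 1 = 0.015068

0.015068


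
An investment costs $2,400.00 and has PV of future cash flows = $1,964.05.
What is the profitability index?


Formula: PI = PV(cash flows) / initial investment
Substituting: PI = $1,964.05 / $2,400.00
PI = 0.8184

0.8184


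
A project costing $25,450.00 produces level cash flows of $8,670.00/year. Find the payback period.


Formula: Payback = investment / annual cash flow
Substituting: Payback = $25,450.00 / $8,670.00
Payback = 2.9354 years

2.9354 years


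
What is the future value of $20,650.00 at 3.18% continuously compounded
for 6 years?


Formula: FV = P * e^(r*t)
Exponent: r*t = 0.0318 * 6 = 0.1908
e^(0.1908) = 1.210217
FV = $20,650.00 * 1.210217 = $24,990.99

$24,990.99


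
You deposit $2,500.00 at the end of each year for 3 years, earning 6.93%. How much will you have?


Formula: FV = PMT * ((1+r)^n - 1) / r
Growth factor: (1 + 0.0693)^3 = 1.22264
Numerator: 1.22264 - 1 = 0.22264
FV = $2,500.00 * 0.22264 / 0.0693 = $8,031.76

$8,031.76


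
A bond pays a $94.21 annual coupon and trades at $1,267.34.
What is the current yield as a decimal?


Formula: Current yield = annual coupon / price
Substituting: CY = $94.21 / $1,267.34
CY = 0.074337

0.074337


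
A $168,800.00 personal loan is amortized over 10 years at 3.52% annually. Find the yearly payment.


Formula: PMT = PV * r / (1 - (1+r)^(-n))
Denominator: 1 - (1 + 0.0352)^(-10) = 0.29245
Numerator: $168,800.00 * 0.0352 = 5941.76
PMT = 5941.76 / 0.29245 = $20,317.21

$20,317.21


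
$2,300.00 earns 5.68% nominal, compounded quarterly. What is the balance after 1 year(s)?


Formula: FV = P * (1 + r/m)^(m*t)
Period rate: r/m = 0.0568 / 4 = 0.0142
Total periods: m*t = 4 * 1 = 4
Growth factor: (1 + 0.0142)^4 = 1.058021
FV = $2,300.00 * 1.058021 = $2,433.45

$2,433.45


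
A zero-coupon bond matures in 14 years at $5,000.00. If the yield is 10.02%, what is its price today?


Formula: Price = FV / (1 + r)^n
Substituting: Price = $5,000.00 / (1 + 0.1002)^14
Discount factor: (1.1002)^14 = 3.807176
Price = $5,000.00 / 3.807176 = $1,313.31

$1,313.31


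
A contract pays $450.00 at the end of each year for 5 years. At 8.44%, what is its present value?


Formula: PV = PMT * (1 - (1+r)^(-n)) / r
Discount factor: (1 + 0.0844)^(-5) = 0.666887
Bracket: 1 - 0.666887 = 0.333113
PV = $450.00 * 0.333113 / 0.0844 = $1,776.07

$1,776.07


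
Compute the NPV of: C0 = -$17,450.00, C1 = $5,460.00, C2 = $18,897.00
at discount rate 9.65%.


Formula: NPV = C0 + C1/(1+r) + C2/(1+r)^2
Discount C1: $5,460.00 / (1 + 0.0965) = $4,979.48
Discount C2: $18,897.00 / (1 + 0.0965)^2 = $15,717.21
NPV = -$17,450.00 + $4,979.48 + $15,717.21 = $3,246.70

$3,246.70


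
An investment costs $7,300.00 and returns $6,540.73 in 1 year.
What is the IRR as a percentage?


Formula: IRR = C1/C0 - 1
Substituting: IRR = $6,540.73 / $7,300.00 - 1
Ratio: 0.89599 - 1 = -0.10401
IRR = -10.401%

-10.401%


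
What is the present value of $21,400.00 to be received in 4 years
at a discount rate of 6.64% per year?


Formula: PV = FV / (1 + r)^n
Substituting: PV = $21,400.00 / (1 + 0.0664)^4
Discount factor: (1.0664)^4 = 1.293244
PV = $21,400.00 / 1.293244 = $16,547.53

$16,547.53


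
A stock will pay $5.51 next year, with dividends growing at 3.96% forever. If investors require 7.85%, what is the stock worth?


Formula: P = D1 / (r - g)
Spread: r - g = 0.0785 - 0.0396 = 0.0389
Substituting: P = $5.51 / 0.0389
P = $141.65

$141.65


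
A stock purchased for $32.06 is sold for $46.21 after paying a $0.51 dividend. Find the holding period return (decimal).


Formula: HPR = (P1 - P0 + D) / P0
Gain: $46.21 - $32.06 + $0.51 = $14.66
HPR = $14.66 / $32.06 = 0.4573

0.4573


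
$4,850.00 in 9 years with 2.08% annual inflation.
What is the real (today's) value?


Formula: Real value = nominal / (1 + inflation)^years
Price level: (1 + 0.0208)^9 = 1.203555
Real value = $4,850.00 / 1.203555 = $4,029.73

$4,029.73


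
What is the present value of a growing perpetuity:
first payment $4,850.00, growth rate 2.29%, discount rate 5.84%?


Formula: PV = C / (r - g)
Spread: r - g = 0.0584 - 0.0229 = 0.0355
Substituting: PV = $4,850.00 / 0.0355
PV = $136,619.72

$136,619.72


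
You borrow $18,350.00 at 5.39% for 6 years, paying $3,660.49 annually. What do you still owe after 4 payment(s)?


Formula: Balance = PV*(1+r)^k - PMT*((1+r)^k - 1)/r
Growth: (1 + 0.0539)^4 = 1.233666
Accumulated factor: ((1+r)^k - 1)/r = 4.335177
Balance = $18,350.00 * 1.233666 - $3,660.49 * 4.335177
Balance = $6,768.90

$6,768.90


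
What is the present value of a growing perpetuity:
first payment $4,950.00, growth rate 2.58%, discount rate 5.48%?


Formula: PV = C / (r - g)
Spread: r - g = 0.0548 - 0.0258 = 0.029
Substituting: PV = $4,950.00 / 0.029
PV = $170,689.66

$170,689.66


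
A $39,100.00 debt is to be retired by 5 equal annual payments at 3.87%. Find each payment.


Formula: PMT = PV * r / (1 - (1+r)^(-n))
Denominator: 1 - (1 + 0.0387)^(-5) = 0.172917
Numerator: $39,100.00 * 0.0387 = 1513.17
PMT = 1513.17 / 0.172917 = $8,750.87

$8,750.87


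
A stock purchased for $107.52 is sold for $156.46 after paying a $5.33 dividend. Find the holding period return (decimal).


Formula: HPR = (P1 - P0 + D) / P0
Gain: $156.46 - $107.52 + $5.33 = $54.27
HPR = $54.27 / $107.52 = 0.5047

0.5047


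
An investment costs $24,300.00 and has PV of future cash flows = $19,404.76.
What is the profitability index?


Formula: PI = PV(cash flows) / initial investment
Substituting: PI = $19,404.76 / $24,300.00
PI = 0.7985

0.7985


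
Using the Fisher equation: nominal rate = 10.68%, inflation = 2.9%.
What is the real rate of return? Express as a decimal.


Formula: (1 + r_real) = (1 + r_nom) / (1 + inflation)
Substituting: (1 + r_real) = 1.1068 / 1.029
(1 + r_real) = 1.075607
r_real = 1.075607 - 1 = 0.075607

0.075607


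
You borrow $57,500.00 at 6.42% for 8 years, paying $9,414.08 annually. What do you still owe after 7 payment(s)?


Formula: Balance = PV*(1+r)^k - PMT*((1+r)^k - 1)/r
Growth: (1 + 0.0642)^7 = 1.545834
Accumulated factor: ((1+r)^k - 1)/r = 8.502083
Balance = $57,500.00 * 1.545834 - $9,414.08 * 8.502083
Balance = $8,846.15

$8,846.15


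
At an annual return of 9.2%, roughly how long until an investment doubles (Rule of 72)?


Formula: Years ≈ 72 / r
Substituting: Years ≈ 72 / 9.2
Years ≈ 7.8

7.8 years


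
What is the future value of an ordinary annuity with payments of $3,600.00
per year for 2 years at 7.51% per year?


Formula: FV = PMT * ((1+r)^n - 1) / r
Growth factor: (1 + 0.0751)^2 = 1.15584
Numerator: 1.15584 - 1 = 0.15584
FV = $3,600.00 * 0.15584 / 0.0751 = $7,470.36

$7,470.36


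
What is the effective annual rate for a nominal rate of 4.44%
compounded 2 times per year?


Formula: EAR = (1 + r/m)^m - 1
Period rate: r/m = 0.0444 / 2 = 0.0222
Compounding: (1 + 0.0222)^2 = 1.044893
EAR = 1.044893 - 1 = 0.044893

0.044893


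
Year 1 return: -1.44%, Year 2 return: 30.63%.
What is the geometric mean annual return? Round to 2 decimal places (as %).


Formula: Geometric mean = ((1+r1)*(1+r2))^(1/2) - 1
Product: (1 + -0.0144) * (1 + 0.3063) = 0.9856 * 1.3063 = 1.287489
Square root: 1.287489^0.5 = 1.134676
Geometric mean = 1.134676 - 1 = 0.134676
As percentage: 13.47%

13.47%


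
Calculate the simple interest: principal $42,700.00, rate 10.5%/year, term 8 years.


Formula: I = P * r * t
Substituting: I = $42,700.00 * 0.105 * 8
Step: I = $42,700.00 * 0.84
I = $35,868.00

$35,868.00


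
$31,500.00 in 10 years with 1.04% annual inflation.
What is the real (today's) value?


Formula: Real value = nominal / (1 + inflation)^years
Price level: (1 + 0.0104)^10 = 1.109005
Real value = $31,500.00 / 1.109005 = $28,403.85

$28,403.85


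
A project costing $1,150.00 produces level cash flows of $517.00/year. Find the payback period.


Formula: Payback = investment / annual cash flow
Substituting: Payback = $1,150.00 / $517.00
Payback = 2.2244 years

2.2244 years


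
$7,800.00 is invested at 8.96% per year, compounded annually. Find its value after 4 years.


Formula: FV = P * (1 + r)^n
Substituting: FV = $7,800.00 * (1 + 0.0896)^4
Growth factor: (1.0896)^4 = 1.409511
FV = $7,800.00 * 1.409511 = $10,994.18

$10,994.18


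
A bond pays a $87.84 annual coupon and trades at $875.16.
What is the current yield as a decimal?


Formula: Current yield = annual coupon / price
Substituting: CY = $87.84 / $875.16
CY = 0.10037

0.10037


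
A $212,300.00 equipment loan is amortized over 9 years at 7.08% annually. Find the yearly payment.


Formula: PMT = PV * r / (1 - (1+r)^(-n))
Denominator: 1 - (1 + 0.0708)^(-9) = 0.459713
Numerator: $212,300.00 * 0.0708 = 15030.84
PMT = 15030.84 / 0.459713 = $32,696.16

$32,696.16


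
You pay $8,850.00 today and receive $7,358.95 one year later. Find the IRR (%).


Formula: IRR = C1/C0 - 1
Substituting: IRR = $7,358.95 / $8,850.00 - 1
Ratio: 0.83152 - 1 = -0.16848
IRR = -16.848%

-16.848%


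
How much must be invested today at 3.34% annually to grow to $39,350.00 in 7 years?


Formula: PV = FV / (1 + r)^n
Substituting: PV = $39,350.00 / (1 + 0.0334)^7
Discount factor: (1.0334)^7 = 1.258575
PV = $39,350.00 / 1.258575 = $31,265.51

$31,265.51


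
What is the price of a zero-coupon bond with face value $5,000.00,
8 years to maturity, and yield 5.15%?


Formula: Price = FV / (1 + r)^n
Substituting: Price = $5,000.00 / (1 + 0.0515)^8
Discount factor: (1.0515)^8 = 1.494425
Price = $5,000.00 / 1.494425 = $3,345.77

$3,345.77


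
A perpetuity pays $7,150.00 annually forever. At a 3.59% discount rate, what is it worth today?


Formula: PV = C / r
Substituting: PV = $7,150.00 / 0.0359
PV = $199,164.35

$199,164.35


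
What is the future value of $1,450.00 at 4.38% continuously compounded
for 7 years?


Formula: FV = P * e^(r*t)
Exponent: r*t = 0.0438 * 7 = 0.3066
e^(0.3066) = 1.358797
FV = $1,450.00 * 1.358797 = $1,970.26

$1,970.26


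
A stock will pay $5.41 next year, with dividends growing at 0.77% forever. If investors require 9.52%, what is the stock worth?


Formula: P = D1 / (r - g)
Spread: r - g = 0.0952 - 0.0077 = 0.0875
Substituting: P = $5.41 / 0.0875
P = $61.83

$61.83


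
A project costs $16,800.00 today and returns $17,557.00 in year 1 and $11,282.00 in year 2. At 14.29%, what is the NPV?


Formula: NPV = C0 + C1/(1+r) + C2/(1+r)^2
Discount C1: $17,557.00 / (1 + 0.1429) = $15,361.80
Discount C2: $11,282.00 / (1 + 0.1429)^2 = $8,637.13
NPV = -$16,800.00 + $15,361.80 + $8,637.13 = $7,198.93

$7,198.93


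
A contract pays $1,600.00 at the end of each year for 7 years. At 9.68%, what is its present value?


Formula: PV = PMT * (1 - (1+r)^(-n)) / r
Discount factor: (1 + 0.0968)^(-7) = 0.523731
Bracket: 1 - 0.523731 = 0.476269
PV = $1,600.00 * 0.476269 / 0.0968 = $7,872.22

$7,872.22


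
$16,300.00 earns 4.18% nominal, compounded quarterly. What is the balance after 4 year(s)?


Formula: FV = P * (1 + r/m)^(m*t)
Period rate: r/m = 0.0418 / 4 = 0.01045
Total periods: m*t = 4 * 4 = 16
Growth factor: (1 + 0.01045)^16 = 1.180966
FV = $16,300.00 * 1.180966 = $19,249.74

$19,249.74


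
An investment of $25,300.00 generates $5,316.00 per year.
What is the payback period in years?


Formula: Payback = investment / annual cash flow
Substituting: Payback = $25,300.00 / $5,316.00
Payback = 4.7592 years

4.7592 years


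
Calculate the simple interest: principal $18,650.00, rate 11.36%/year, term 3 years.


Formula: I = P * r * t
Substituting: I = $18,650.00 * 0.1136 * 3
Step: I = $18,650.00 * 0.3408
I = $6,355.92

$6,355.92


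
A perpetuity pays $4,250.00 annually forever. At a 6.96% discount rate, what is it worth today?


Formula: PV = C / r
Substituting: PV = $4,250.00 / 0.0696
PV = $61,063.22

$61,063.22


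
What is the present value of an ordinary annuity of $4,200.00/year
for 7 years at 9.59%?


Formula: PV = PMT * (1 - (1+r)^(-n)) / r
Discount factor: (1 + 0.0959)^(-7) = 0.526749
Bracket: 1 - 0.526749 = 0.473251
PV = $4,200.00 * 0.473251 / 0.0959 = $20,726.33

$20,726.33


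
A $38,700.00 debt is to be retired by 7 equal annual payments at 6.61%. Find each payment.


Formula: PMT = PV * r / (1 - (1+r)^(-n))
Denominator: 1 - (1 + 0.0661)^(-7) = 0.361127
Numerator: $38,700.00 * 0.0661 = 2558.07
PMT = 2558.07 / 0.361127 = $7,083.57

$7,083.57


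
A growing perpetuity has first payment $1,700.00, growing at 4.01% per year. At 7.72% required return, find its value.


Formula: PV = C / (r - g)
Spread: r - g = 0.0772 - 0.0401 = 0.0371
Substituting: PV = $1,700.00 / 0.0371
PV = $45,822.10

$45,822.10


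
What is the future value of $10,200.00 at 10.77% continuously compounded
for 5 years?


Formula: FV = P * e^(r*t)
Exponent: r*t = 0.1077 * 5 = 0.5385
e^(0.5385) = 1.713435
FV = $10,200.00 * 1.713435 = $17,477.03

$17,477.03


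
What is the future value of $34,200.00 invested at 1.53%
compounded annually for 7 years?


Formula: FV = P * (1 + r)^n
Substituting: FV = $34,200.00 * (1 + 0.0153)^7
Growth factor: (1.0153)^7 = 1.112143
FV = $34,200.00 * 1.112143 = $38,035.30

$38,035.30


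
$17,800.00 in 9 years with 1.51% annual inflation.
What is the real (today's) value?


Formula: Real value = nominal / (1 + inflation)^years
Price level: (1 + 0.0151)^9 = 1.144404
Real value = $17,800.00 / 1.144404 = $15,553.94

$15,553.94


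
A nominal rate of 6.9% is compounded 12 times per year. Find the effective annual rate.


Formula: EAR = (1 + r/m)^m - 1
Period rate: r/m = 0.069 / 12 = 0.00575
Compounding: (1 + 0.00575)^12 = 1.071224
EAR = 1.071224 - 1 = 0.071224

0.071224


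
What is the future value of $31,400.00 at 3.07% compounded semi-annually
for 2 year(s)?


Formula: FV = P * (1 + r/m)^(m*t)
Period rate: r/m = 0.0307 / 2 = 0.01535
Total periods: m*t = 2 * 2 = 4
Growth factor: (1 + 0.01535)^4 = 1.062828
FV = $31,400.00 * 1.062828 = $33,372.81

$33,372.81


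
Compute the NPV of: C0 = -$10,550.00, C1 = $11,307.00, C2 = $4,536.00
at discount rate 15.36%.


Formula: NPV = C0 + C1/(1+r) + C2/(1+r)^2
Discount C1: $11,307.00 / (1 + 0.1536) = $9,801.49
Discount C2: $4,536.00 / (1 + 0.1536)^2 = $3,408.49
NPV = -$10,550.00 + $9,801.49 + $3,408.49 = $2,659.99

$2,659.99


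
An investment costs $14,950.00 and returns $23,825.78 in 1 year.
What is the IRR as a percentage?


Formula: IRR = C1/C0 - 1
Substituting: IRR = $23,825.78 / $14,950.00 - 1
Ratio: 1.593698 - 1 = 0.593698
IRR = 59.3698%

59.3698%


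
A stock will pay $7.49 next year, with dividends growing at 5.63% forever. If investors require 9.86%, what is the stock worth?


Formula: P = D1 / (r - g)
Spread: r - g = 0.0986 - 0.0563 = 0.0423
Substituting: P = $7.49 / 0.0423
P = $177.07

$177.07


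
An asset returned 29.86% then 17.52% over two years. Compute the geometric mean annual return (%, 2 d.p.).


Formula: Geometric mean = ((1+r1)*(1+r2))^(1/2) - 1
Product: (1 + 0.2986) * (1 + 0.1752) = 1.2986 * 1.1752 = 1.526115
Square root: 1.526115^0.5 = 1.23536
Geometric mean = 1.23536 - 1 = 0.23536
As percentage: 23.54%

23.54%


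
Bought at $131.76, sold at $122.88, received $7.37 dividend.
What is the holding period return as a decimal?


Formula: HPR = (P1 - P0 + D) / P0
Gain: $122.88 - $131.76 + $7.37 = -$1.51
HPR = -$1.51 / $131.76 = -0.0115

-0.0115


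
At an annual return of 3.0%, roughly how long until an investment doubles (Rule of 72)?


Formula: Years ≈ 72 / r
Substituting: Years ≈ 72 / 3.0
Years ≈ 24.0

24.0 years


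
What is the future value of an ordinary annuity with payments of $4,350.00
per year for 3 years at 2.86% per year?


Formula: FV = PMT * ((1+r)^n - 1) / r
Growth factor: (1 + 0.0286)^3 = 1.088277
Numerator: 1.088277 - 1 = 0.088277
FV = $4,350.00 * 0.088277 / 0.0286 = $13,426.79

$13,426.79


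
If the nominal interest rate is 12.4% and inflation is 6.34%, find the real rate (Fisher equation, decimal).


Formula: (1 + r_real) = (1 + r_nom) / (1 + inflation)
Substituting: (1 + r_real) = 1.124 / 1.0634
(1 + r_real) = 1.056987
r_real = 1.056987 - 1 = 0.056987

0.056987


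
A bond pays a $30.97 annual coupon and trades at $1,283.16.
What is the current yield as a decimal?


Formula: Current yield = annual coupon / price
Substituting: CY = $30.97 / $1,283.16
CY = 0.024136

0.024136


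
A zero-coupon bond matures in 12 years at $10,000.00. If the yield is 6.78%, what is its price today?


Formula: Price = FV / (1 + r)^n
Substituting: Price = $10,000.00 / (1 + 0.0678)^12
Discount factor: (1.0678)^12 = 2.197248
Price = $10,000.00 / 2.197248 = $4,551.15

$4,551.15


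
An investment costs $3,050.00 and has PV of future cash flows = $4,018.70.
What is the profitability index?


Formula: PI = PV(cash flows) / initial investment
Substituting: PI = $4,018.70 / $3,050.00
PI = 1.3176

1.3176


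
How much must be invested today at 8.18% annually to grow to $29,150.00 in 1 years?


Formula: PV = FV / (1 + r)^n
Substituting: PV = $29,150.00 / (1 + 0.0818)^1
Discount factor: (1.0818)^1 = 1.0818
PV = $29,150.00 / 1.0818 = $26,945.83

$26,945.83


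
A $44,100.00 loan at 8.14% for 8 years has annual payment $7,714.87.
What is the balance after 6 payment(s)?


Formula: Balance = PV*(1+r)^k - PMT*((1+r)^k - 1)/r
Growth: (1 + 0.0814)^6 = 1.599257
Accumulated factor: ((1+r)^k - 1)/r = 7.361876
Balance = $44,100.00 * 1.599257 - $7,714.87 * 7.361876
Balance = $13,731.30

$13,731.30


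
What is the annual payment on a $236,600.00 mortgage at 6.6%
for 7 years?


Formula: PMT = PV * r / (1 - (1+r)^(-n))
Denominator: 1 - (1 + 0.066)^(-7) = 0.360708
Numerator: $236,600.00 * 0.066 = 15615.6
PMT = 15615.6 / 0.360708 = $43,291.58

$43,291.58


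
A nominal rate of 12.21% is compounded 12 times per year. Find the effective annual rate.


Formula: EAR = (1 + r/m)^m - 1
Period rate: r/m = 0.1221 / 12 = 0.010175
Compounding: (1 + 0.010175)^12 = 1.12917
EAR = 1.12917 - 1 = 0.12917

0.12917


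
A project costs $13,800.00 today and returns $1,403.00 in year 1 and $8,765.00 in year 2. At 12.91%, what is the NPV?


Formula: NPV = C0 + C1/(1+r) + C2/(1+r)^2
Discount C1: $1,403.00 / (1 + 0.1291) = $1,242.58
Discount C2: $8,765.00 / (1 + 0.1291)^2 = $6,875.23
NPV = -$13,800.00 + $1,242.58 + $6,875.23 = -$5,682.19

-$5,682.19


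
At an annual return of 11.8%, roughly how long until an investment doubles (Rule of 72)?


Formula: Years ≈ 72 / r
Substituting: Years ≈ 72 / 11.8
Years ≈ 6.1

6.1 years


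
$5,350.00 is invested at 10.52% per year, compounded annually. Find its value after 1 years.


Formula: FV = P * (1 + r)^n
Substituting: FV = $5,350.00 * (1 + 0.1052)^1
Growth factor: (1.1052)^1 = 1.1052
FV = $5,350.00 * 1.1052 = $5,912.82

$5,912.82


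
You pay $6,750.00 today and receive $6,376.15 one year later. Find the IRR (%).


Formula: IRR = C1/C0 - 1
Substituting: IRR = $6,376.15 / $6,750.00 - 1
Ratio: 0.944615 - 1 = -0.055385
IRR = -5.5385%

-5.5385%


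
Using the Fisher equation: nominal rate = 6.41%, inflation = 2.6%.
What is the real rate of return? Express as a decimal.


Formula: (1 + r_real) = (1 + r_nom) / (1 + inflation)
Substituting: (1 + r_real) = 1.0641 / 1.026
(1 + r_real) = 1.037135
r_real = 1.037135 - 1 = 0.037135

0.037135
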